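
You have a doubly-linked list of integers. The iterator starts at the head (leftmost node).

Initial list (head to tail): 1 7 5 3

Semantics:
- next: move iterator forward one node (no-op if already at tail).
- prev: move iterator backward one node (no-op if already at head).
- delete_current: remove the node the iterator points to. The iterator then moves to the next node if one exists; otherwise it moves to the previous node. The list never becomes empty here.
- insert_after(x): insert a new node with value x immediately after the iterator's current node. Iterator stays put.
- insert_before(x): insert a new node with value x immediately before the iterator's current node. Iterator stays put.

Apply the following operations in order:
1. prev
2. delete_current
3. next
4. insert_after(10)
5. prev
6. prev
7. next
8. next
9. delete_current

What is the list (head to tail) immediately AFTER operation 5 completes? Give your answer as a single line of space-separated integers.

Answer: 7 5 10 3

Derivation:
After 1 (prev): list=[1, 7, 5, 3] cursor@1
After 2 (delete_current): list=[7, 5, 3] cursor@7
After 3 (next): list=[7, 5, 3] cursor@5
After 4 (insert_after(10)): list=[7, 5, 10, 3] cursor@5
After 5 (prev): list=[7, 5, 10, 3] cursor@7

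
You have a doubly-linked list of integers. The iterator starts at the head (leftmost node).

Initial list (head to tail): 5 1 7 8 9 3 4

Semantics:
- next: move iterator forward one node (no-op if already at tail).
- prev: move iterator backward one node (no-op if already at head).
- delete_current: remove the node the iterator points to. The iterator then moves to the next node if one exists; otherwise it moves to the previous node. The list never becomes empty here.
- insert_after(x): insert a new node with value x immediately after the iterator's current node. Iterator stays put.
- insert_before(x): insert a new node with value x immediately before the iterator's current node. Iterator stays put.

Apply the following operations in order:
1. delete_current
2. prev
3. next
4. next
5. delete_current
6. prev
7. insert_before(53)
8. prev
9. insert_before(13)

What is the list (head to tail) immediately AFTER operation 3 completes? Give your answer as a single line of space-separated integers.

After 1 (delete_current): list=[1, 7, 8, 9, 3, 4] cursor@1
After 2 (prev): list=[1, 7, 8, 9, 3, 4] cursor@1
After 3 (next): list=[1, 7, 8, 9, 3, 4] cursor@7

Answer: 1 7 8 9 3 4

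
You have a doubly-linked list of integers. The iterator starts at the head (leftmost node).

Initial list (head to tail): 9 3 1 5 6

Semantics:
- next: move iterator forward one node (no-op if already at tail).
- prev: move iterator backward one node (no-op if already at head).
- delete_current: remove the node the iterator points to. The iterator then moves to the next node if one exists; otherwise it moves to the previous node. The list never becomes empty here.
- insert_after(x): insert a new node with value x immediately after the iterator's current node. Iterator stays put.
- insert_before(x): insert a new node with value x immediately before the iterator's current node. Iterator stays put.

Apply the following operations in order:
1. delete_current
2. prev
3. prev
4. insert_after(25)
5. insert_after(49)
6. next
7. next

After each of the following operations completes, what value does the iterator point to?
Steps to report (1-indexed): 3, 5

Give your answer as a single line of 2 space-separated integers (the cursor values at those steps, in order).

Answer: 3 3

Derivation:
After 1 (delete_current): list=[3, 1, 5, 6] cursor@3
After 2 (prev): list=[3, 1, 5, 6] cursor@3
After 3 (prev): list=[3, 1, 5, 6] cursor@3
After 4 (insert_after(25)): list=[3, 25, 1, 5, 6] cursor@3
After 5 (insert_after(49)): list=[3, 49, 25, 1, 5, 6] cursor@3
After 6 (next): list=[3, 49, 25, 1, 5, 6] cursor@49
After 7 (next): list=[3, 49, 25, 1, 5, 6] cursor@25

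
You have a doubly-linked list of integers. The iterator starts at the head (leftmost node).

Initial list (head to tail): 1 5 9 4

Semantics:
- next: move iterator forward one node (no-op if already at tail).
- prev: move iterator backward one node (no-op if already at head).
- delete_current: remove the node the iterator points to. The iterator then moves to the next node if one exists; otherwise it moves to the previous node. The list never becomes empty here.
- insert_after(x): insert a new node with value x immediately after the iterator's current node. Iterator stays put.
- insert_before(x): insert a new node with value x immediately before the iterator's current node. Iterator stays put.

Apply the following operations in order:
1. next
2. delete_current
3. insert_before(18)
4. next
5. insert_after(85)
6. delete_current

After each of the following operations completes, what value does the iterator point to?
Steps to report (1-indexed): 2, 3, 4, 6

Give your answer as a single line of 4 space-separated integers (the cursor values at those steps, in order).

After 1 (next): list=[1, 5, 9, 4] cursor@5
After 2 (delete_current): list=[1, 9, 4] cursor@9
After 3 (insert_before(18)): list=[1, 18, 9, 4] cursor@9
After 4 (next): list=[1, 18, 9, 4] cursor@4
After 5 (insert_after(85)): list=[1, 18, 9, 4, 85] cursor@4
After 6 (delete_current): list=[1, 18, 9, 85] cursor@85

Answer: 9 9 4 85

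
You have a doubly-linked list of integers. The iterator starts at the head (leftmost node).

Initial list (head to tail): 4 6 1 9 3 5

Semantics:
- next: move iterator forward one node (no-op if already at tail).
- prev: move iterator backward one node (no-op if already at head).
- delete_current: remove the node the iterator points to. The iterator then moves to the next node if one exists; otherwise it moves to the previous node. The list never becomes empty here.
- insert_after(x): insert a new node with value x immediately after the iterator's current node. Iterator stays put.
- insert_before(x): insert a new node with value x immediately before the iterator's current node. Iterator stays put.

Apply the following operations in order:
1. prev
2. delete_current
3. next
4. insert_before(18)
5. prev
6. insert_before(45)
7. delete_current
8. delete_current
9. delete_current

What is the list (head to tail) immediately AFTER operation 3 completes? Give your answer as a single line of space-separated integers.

After 1 (prev): list=[4, 6, 1, 9, 3, 5] cursor@4
After 2 (delete_current): list=[6, 1, 9, 3, 5] cursor@6
After 3 (next): list=[6, 1, 9, 3, 5] cursor@1

Answer: 6 1 9 3 5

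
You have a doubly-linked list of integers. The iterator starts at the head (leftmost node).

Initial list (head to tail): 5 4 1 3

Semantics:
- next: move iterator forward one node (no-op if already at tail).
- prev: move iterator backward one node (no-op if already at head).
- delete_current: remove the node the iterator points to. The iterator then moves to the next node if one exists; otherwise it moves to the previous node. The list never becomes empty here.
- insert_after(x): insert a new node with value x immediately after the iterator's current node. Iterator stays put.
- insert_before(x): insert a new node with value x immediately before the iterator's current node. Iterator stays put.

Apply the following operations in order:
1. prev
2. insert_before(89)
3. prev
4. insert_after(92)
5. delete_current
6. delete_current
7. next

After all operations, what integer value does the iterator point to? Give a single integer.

Answer: 4

Derivation:
After 1 (prev): list=[5, 4, 1, 3] cursor@5
After 2 (insert_before(89)): list=[89, 5, 4, 1, 3] cursor@5
After 3 (prev): list=[89, 5, 4, 1, 3] cursor@89
After 4 (insert_after(92)): list=[89, 92, 5, 4, 1, 3] cursor@89
After 5 (delete_current): list=[92, 5, 4, 1, 3] cursor@92
After 6 (delete_current): list=[5, 4, 1, 3] cursor@5
After 7 (next): list=[5, 4, 1, 3] cursor@4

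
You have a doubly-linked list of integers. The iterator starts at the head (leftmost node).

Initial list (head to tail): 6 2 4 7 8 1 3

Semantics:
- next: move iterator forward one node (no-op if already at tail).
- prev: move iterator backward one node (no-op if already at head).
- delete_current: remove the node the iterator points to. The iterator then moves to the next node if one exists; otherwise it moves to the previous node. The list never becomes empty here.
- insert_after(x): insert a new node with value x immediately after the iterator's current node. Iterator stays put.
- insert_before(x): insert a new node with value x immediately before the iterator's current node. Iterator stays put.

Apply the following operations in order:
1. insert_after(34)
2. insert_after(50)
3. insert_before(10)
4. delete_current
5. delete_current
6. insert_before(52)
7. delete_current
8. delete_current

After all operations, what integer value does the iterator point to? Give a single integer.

After 1 (insert_after(34)): list=[6, 34, 2, 4, 7, 8, 1, 3] cursor@6
After 2 (insert_after(50)): list=[6, 50, 34, 2, 4, 7, 8, 1, 3] cursor@6
After 3 (insert_before(10)): list=[10, 6, 50, 34, 2, 4, 7, 8, 1, 3] cursor@6
After 4 (delete_current): list=[10, 50, 34, 2, 4, 7, 8, 1, 3] cursor@50
After 5 (delete_current): list=[10, 34, 2, 4, 7, 8, 1, 3] cursor@34
After 6 (insert_before(52)): list=[10, 52, 34, 2, 4, 7, 8, 1, 3] cursor@34
After 7 (delete_current): list=[10, 52, 2, 4, 7, 8, 1, 3] cursor@2
After 8 (delete_current): list=[10, 52, 4, 7, 8, 1, 3] cursor@4

Answer: 4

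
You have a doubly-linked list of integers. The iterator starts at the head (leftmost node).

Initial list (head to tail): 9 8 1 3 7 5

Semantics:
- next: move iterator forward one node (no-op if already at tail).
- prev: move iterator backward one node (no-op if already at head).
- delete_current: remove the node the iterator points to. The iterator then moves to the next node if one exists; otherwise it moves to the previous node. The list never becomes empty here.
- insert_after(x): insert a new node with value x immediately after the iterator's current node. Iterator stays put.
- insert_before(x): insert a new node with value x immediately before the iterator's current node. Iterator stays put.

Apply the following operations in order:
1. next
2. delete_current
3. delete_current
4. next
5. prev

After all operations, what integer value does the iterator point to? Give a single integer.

Answer: 3

Derivation:
After 1 (next): list=[9, 8, 1, 3, 7, 5] cursor@8
After 2 (delete_current): list=[9, 1, 3, 7, 5] cursor@1
After 3 (delete_current): list=[9, 3, 7, 5] cursor@3
After 4 (next): list=[9, 3, 7, 5] cursor@7
After 5 (prev): list=[9, 3, 7, 5] cursor@3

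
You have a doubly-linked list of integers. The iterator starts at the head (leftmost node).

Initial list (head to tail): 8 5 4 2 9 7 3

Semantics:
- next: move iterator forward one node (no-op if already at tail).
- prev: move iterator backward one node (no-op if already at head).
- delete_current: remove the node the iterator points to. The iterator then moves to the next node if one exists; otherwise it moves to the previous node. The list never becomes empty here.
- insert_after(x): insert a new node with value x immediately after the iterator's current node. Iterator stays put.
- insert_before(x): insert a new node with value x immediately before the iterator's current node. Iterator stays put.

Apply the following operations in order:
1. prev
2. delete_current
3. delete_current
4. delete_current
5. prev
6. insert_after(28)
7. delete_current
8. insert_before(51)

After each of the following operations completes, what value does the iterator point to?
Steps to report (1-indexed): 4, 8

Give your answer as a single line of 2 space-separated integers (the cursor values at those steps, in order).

After 1 (prev): list=[8, 5, 4, 2, 9, 7, 3] cursor@8
After 2 (delete_current): list=[5, 4, 2, 9, 7, 3] cursor@5
After 3 (delete_current): list=[4, 2, 9, 7, 3] cursor@4
After 4 (delete_current): list=[2, 9, 7, 3] cursor@2
After 5 (prev): list=[2, 9, 7, 3] cursor@2
After 6 (insert_after(28)): list=[2, 28, 9, 7, 3] cursor@2
After 7 (delete_current): list=[28, 9, 7, 3] cursor@28
After 8 (insert_before(51)): list=[51, 28, 9, 7, 3] cursor@28

Answer: 2 28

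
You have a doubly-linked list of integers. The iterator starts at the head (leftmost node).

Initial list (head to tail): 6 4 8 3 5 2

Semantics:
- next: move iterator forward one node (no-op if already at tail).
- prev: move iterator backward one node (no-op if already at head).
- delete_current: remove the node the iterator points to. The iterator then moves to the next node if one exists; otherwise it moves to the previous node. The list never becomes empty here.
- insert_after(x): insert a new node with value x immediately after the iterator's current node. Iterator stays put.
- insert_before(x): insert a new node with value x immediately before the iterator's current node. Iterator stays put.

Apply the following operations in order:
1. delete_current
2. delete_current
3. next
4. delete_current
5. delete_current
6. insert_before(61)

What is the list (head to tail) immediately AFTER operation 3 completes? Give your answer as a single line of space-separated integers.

After 1 (delete_current): list=[4, 8, 3, 5, 2] cursor@4
After 2 (delete_current): list=[8, 3, 5, 2] cursor@8
After 3 (next): list=[8, 3, 5, 2] cursor@3

Answer: 8 3 5 2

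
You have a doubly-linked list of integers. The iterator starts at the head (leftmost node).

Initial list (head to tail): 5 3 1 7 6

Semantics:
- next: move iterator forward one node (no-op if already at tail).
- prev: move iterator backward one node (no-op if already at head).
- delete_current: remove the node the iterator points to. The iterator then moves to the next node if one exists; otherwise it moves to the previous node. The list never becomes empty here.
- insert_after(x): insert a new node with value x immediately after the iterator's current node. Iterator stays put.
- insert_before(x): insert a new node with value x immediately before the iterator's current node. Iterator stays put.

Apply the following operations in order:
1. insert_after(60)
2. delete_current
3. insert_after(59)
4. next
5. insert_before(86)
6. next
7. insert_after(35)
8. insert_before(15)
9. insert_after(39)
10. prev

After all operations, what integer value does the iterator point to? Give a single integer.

Answer: 15

Derivation:
After 1 (insert_after(60)): list=[5, 60, 3, 1, 7, 6] cursor@5
After 2 (delete_current): list=[60, 3, 1, 7, 6] cursor@60
After 3 (insert_after(59)): list=[60, 59, 3, 1, 7, 6] cursor@60
After 4 (next): list=[60, 59, 3, 1, 7, 6] cursor@59
After 5 (insert_before(86)): list=[60, 86, 59, 3, 1, 7, 6] cursor@59
After 6 (next): list=[60, 86, 59, 3, 1, 7, 6] cursor@3
After 7 (insert_after(35)): list=[60, 86, 59, 3, 35, 1, 7, 6] cursor@3
After 8 (insert_before(15)): list=[60, 86, 59, 15, 3, 35, 1, 7, 6] cursor@3
After 9 (insert_after(39)): list=[60, 86, 59, 15, 3, 39, 35, 1, 7, 6] cursor@3
After 10 (prev): list=[60, 86, 59, 15, 3, 39, 35, 1, 7, 6] cursor@15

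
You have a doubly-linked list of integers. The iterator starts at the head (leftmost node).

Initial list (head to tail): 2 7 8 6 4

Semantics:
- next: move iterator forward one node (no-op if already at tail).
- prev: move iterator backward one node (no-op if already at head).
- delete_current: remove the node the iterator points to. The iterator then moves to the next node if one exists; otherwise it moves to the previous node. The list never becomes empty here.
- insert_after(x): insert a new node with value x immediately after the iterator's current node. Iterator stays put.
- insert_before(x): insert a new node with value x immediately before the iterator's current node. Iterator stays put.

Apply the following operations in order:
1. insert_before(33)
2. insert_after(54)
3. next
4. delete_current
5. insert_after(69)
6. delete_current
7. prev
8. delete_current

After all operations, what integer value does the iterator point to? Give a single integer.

Answer: 69

Derivation:
After 1 (insert_before(33)): list=[33, 2, 7, 8, 6, 4] cursor@2
After 2 (insert_after(54)): list=[33, 2, 54, 7, 8, 6, 4] cursor@2
After 3 (next): list=[33, 2, 54, 7, 8, 6, 4] cursor@54
After 4 (delete_current): list=[33, 2, 7, 8, 6, 4] cursor@7
After 5 (insert_after(69)): list=[33, 2, 7, 69, 8, 6, 4] cursor@7
After 6 (delete_current): list=[33, 2, 69, 8, 6, 4] cursor@69
After 7 (prev): list=[33, 2, 69, 8, 6, 4] cursor@2
After 8 (delete_current): list=[33, 69, 8, 6, 4] cursor@69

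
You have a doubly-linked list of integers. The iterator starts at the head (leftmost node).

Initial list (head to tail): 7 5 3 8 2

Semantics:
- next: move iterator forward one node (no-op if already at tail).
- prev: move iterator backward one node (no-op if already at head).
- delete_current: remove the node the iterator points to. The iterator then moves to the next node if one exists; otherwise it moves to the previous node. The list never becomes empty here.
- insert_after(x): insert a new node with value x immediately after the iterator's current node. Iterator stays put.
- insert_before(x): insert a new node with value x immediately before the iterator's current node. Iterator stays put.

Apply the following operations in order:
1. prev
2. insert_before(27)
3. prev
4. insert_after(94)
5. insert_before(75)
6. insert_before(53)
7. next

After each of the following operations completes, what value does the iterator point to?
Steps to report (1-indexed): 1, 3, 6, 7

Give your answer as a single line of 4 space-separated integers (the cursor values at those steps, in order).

Answer: 7 27 27 94

Derivation:
After 1 (prev): list=[7, 5, 3, 8, 2] cursor@7
After 2 (insert_before(27)): list=[27, 7, 5, 3, 8, 2] cursor@7
After 3 (prev): list=[27, 7, 5, 3, 8, 2] cursor@27
After 4 (insert_after(94)): list=[27, 94, 7, 5, 3, 8, 2] cursor@27
After 5 (insert_before(75)): list=[75, 27, 94, 7, 5, 3, 8, 2] cursor@27
After 6 (insert_before(53)): list=[75, 53, 27, 94, 7, 5, 3, 8, 2] cursor@27
After 7 (next): list=[75, 53, 27, 94, 7, 5, 3, 8, 2] cursor@94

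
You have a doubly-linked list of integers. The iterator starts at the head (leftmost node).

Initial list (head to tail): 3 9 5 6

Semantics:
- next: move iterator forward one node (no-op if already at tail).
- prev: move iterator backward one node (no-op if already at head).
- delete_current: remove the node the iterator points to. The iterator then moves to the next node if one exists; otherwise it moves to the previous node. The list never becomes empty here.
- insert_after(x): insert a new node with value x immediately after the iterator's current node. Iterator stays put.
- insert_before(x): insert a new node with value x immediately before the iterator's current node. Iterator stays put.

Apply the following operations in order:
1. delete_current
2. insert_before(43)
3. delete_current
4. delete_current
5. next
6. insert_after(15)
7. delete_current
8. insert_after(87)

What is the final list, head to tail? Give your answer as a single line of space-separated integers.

Answer: 43 15 87

Derivation:
After 1 (delete_current): list=[9, 5, 6] cursor@9
After 2 (insert_before(43)): list=[43, 9, 5, 6] cursor@9
After 3 (delete_current): list=[43, 5, 6] cursor@5
After 4 (delete_current): list=[43, 6] cursor@6
After 5 (next): list=[43, 6] cursor@6
After 6 (insert_after(15)): list=[43, 6, 15] cursor@6
After 7 (delete_current): list=[43, 15] cursor@15
After 8 (insert_after(87)): list=[43, 15, 87] cursor@15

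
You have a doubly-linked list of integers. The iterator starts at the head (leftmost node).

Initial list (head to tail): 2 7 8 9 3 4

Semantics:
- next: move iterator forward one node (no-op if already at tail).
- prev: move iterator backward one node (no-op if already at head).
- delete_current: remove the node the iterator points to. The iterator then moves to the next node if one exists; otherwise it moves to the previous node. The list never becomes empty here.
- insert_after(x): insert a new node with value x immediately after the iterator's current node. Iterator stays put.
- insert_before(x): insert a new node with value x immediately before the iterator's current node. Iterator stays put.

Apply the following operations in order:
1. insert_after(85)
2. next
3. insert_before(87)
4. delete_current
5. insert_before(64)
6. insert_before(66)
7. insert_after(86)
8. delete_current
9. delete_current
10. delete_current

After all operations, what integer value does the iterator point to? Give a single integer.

Answer: 9

Derivation:
After 1 (insert_after(85)): list=[2, 85, 7, 8, 9, 3, 4] cursor@2
After 2 (next): list=[2, 85, 7, 8, 9, 3, 4] cursor@85
After 3 (insert_before(87)): list=[2, 87, 85, 7, 8, 9, 3, 4] cursor@85
After 4 (delete_current): list=[2, 87, 7, 8, 9, 3, 4] cursor@7
After 5 (insert_before(64)): list=[2, 87, 64, 7, 8, 9, 3, 4] cursor@7
After 6 (insert_before(66)): list=[2, 87, 64, 66, 7, 8, 9, 3, 4] cursor@7
After 7 (insert_after(86)): list=[2, 87, 64, 66, 7, 86, 8, 9, 3, 4] cursor@7
After 8 (delete_current): list=[2, 87, 64, 66, 86, 8, 9, 3, 4] cursor@86
After 9 (delete_current): list=[2, 87, 64, 66, 8, 9, 3, 4] cursor@8
After 10 (delete_current): list=[2, 87, 64, 66, 9, 3, 4] cursor@9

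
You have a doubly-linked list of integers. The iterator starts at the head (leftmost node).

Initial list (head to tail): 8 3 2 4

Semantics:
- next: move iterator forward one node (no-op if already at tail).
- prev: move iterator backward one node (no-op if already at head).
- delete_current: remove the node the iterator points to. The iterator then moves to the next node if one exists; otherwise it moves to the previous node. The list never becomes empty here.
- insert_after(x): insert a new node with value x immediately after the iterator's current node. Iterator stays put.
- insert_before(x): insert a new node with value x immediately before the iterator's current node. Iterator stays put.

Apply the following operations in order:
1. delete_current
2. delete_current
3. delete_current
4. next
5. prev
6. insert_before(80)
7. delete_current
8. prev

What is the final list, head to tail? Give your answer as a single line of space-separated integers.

After 1 (delete_current): list=[3, 2, 4] cursor@3
After 2 (delete_current): list=[2, 4] cursor@2
After 3 (delete_current): list=[4] cursor@4
After 4 (next): list=[4] cursor@4
After 5 (prev): list=[4] cursor@4
After 6 (insert_before(80)): list=[80, 4] cursor@4
After 7 (delete_current): list=[80] cursor@80
After 8 (prev): list=[80] cursor@80

Answer: 80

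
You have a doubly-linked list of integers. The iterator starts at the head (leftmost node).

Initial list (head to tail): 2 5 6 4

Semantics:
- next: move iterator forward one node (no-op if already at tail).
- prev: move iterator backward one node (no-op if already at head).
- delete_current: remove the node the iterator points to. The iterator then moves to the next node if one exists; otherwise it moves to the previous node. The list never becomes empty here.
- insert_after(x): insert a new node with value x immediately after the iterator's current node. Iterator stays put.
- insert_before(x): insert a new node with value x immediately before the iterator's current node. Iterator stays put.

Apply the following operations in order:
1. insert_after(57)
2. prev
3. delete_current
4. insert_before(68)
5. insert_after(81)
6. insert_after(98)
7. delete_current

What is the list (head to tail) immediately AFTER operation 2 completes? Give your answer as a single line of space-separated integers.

After 1 (insert_after(57)): list=[2, 57, 5, 6, 4] cursor@2
After 2 (prev): list=[2, 57, 5, 6, 4] cursor@2

Answer: 2 57 5 6 4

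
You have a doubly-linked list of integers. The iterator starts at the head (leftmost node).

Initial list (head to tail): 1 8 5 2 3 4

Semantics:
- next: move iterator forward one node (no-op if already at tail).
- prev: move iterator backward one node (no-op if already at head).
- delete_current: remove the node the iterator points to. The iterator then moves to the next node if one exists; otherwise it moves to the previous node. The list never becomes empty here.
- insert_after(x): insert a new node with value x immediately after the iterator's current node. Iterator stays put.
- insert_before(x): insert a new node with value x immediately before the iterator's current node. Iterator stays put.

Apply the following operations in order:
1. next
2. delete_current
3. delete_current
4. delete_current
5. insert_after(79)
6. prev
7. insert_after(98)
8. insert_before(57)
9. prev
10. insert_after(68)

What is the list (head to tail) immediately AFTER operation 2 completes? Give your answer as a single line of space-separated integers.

Answer: 1 5 2 3 4

Derivation:
After 1 (next): list=[1, 8, 5, 2, 3, 4] cursor@8
After 2 (delete_current): list=[1, 5, 2, 3, 4] cursor@5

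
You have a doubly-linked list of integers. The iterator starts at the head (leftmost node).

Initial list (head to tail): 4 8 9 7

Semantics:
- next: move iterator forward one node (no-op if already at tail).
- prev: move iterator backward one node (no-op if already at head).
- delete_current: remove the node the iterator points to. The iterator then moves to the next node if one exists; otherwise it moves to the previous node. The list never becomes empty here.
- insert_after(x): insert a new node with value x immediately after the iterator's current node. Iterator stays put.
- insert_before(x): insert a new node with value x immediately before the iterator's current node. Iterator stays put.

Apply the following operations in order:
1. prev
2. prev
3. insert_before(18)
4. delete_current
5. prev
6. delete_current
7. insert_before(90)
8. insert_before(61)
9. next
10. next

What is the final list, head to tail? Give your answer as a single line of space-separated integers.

Answer: 90 61 8 9 7

Derivation:
After 1 (prev): list=[4, 8, 9, 7] cursor@4
After 2 (prev): list=[4, 8, 9, 7] cursor@4
After 3 (insert_before(18)): list=[18, 4, 8, 9, 7] cursor@4
After 4 (delete_current): list=[18, 8, 9, 7] cursor@8
After 5 (prev): list=[18, 8, 9, 7] cursor@18
After 6 (delete_current): list=[8, 9, 7] cursor@8
After 7 (insert_before(90)): list=[90, 8, 9, 7] cursor@8
After 8 (insert_before(61)): list=[90, 61, 8, 9, 7] cursor@8
After 9 (next): list=[90, 61, 8, 9, 7] cursor@9
After 10 (next): list=[90, 61, 8, 9, 7] cursor@7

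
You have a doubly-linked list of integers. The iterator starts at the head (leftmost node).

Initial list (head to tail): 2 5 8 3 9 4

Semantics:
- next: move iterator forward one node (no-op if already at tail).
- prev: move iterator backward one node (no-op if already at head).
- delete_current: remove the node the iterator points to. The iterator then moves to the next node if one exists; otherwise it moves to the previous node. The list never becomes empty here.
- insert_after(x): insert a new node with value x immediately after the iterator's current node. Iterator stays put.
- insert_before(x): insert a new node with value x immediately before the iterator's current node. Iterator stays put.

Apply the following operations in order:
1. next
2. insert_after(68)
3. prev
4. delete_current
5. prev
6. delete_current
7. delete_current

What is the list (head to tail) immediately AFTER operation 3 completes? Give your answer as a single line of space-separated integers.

After 1 (next): list=[2, 5, 8, 3, 9, 4] cursor@5
After 2 (insert_after(68)): list=[2, 5, 68, 8, 3, 9, 4] cursor@5
After 3 (prev): list=[2, 5, 68, 8, 3, 9, 4] cursor@2

Answer: 2 5 68 8 3 9 4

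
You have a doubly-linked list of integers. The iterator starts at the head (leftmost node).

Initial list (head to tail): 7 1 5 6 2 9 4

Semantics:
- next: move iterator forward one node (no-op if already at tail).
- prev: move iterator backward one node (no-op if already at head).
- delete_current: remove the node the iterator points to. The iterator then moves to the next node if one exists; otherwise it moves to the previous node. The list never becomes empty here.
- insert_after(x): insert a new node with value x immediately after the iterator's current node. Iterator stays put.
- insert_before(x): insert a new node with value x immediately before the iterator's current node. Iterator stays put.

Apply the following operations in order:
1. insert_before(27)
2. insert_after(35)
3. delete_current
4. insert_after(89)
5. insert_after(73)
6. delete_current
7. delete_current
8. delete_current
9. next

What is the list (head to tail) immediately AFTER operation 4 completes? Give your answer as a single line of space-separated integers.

Answer: 27 35 89 1 5 6 2 9 4

Derivation:
After 1 (insert_before(27)): list=[27, 7, 1, 5, 6, 2, 9, 4] cursor@7
After 2 (insert_after(35)): list=[27, 7, 35, 1, 5, 6, 2, 9, 4] cursor@7
After 3 (delete_current): list=[27, 35, 1, 5, 6, 2, 9, 4] cursor@35
After 4 (insert_after(89)): list=[27, 35, 89, 1, 5, 6, 2, 9, 4] cursor@35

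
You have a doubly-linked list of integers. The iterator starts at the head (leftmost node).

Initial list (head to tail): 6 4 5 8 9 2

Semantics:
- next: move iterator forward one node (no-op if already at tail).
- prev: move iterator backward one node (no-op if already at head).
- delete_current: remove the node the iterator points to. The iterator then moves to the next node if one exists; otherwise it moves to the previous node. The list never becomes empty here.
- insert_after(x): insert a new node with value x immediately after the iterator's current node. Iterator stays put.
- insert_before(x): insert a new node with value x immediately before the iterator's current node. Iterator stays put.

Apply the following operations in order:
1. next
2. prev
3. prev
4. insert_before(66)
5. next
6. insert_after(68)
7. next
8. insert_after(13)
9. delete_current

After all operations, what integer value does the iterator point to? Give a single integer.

Answer: 13

Derivation:
After 1 (next): list=[6, 4, 5, 8, 9, 2] cursor@4
After 2 (prev): list=[6, 4, 5, 8, 9, 2] cursor@6
After 3 (prev): list=[6, 4, 5, 8, 9, 2] cursor@6
After 4 (insert_before(66)): list=[66, 6, 4, 5, 8, 9, 2] cursor@6
After 5 (next): list=[66, 6, 4, 5, 8, 9, 2] cursor@4
After 6 (insert_after(68)): list=[66, 6, 4, 68, 5, 8, 9, 2] cursor@4
After 7 (next): list=[66, 6, 4, 68, 5, 8, 9, 2] cursor@68
After 8 (insert_after(13)): list=[66, 6, 4, 68, 13, 5, 8, 9, 2] cursor@68
After 9 (delete_current): list=[66, 6, 4, 13, 5, 8, 9, 2] cursor@13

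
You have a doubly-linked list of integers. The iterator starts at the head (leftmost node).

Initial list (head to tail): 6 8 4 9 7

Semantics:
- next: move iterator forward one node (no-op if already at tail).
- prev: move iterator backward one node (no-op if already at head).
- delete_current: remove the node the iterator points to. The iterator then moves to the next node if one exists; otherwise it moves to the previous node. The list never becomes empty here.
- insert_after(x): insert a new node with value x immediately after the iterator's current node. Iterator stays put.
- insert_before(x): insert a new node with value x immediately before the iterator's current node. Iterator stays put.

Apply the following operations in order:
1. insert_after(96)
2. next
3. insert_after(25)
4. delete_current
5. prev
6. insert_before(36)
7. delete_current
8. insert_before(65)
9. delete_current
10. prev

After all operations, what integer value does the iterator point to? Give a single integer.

Answer: 65

Derivation:
After 1 (insert_after(96)): list=[6, 96, 8, 4, 9, 7] cursor@6
After 2 (next): list=[6, 96, 8, 4, 9, 7] cursor@96
After 3 (insert_after(25)): list=[6, 96, 25, 8, 4, 9, 7] cursor@96
After 4 (delete_current): list=[6, 25, 8, 4, 9, 7] cursor@25
After 5 (prev): list=[6, 25, 8, 4, 9, 7] cursor@6
After 6 (insert_before(36)): list=[36, 6, 25, 8, 4, 9, 7] cursor@6
After 7 (delete_current): list=[36, 25, 8, 4, 9, 7] cursor@25
After 8 (insert_before(65)): list=[36, 65, 25, 8, 4, 9, 7] cursor@25
After 9 (delete_current): list=[36, 65, 8, 4, 9, 7] cursor@8
After 10 (prev): list=[36, 65, 8, 4, 9, 7] cursor@65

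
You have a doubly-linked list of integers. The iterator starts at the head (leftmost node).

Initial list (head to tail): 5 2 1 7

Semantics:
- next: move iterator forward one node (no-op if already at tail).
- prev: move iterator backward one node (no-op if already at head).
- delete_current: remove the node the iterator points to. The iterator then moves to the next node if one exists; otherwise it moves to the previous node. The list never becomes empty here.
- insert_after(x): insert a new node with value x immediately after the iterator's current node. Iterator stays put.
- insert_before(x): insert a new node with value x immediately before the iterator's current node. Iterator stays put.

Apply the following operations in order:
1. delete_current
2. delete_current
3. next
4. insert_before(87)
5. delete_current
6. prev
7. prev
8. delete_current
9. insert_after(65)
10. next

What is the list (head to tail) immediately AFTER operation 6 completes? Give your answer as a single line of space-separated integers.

Answer: 1 87

Derivation:
After 1 (delete_current): list=[2, 1, 7] cursor@2
After 2 (delete_current): list=[1, 7] cursor@1
After 3 (next): list=[1, 7] cursor@7
After 4 (insert_before(87)): list=[1, 87, 7] cursor@7
After 5 (delete_current): list=[1, 87] cursor@87
After 6 (prev): list=[1, 87] cursor@1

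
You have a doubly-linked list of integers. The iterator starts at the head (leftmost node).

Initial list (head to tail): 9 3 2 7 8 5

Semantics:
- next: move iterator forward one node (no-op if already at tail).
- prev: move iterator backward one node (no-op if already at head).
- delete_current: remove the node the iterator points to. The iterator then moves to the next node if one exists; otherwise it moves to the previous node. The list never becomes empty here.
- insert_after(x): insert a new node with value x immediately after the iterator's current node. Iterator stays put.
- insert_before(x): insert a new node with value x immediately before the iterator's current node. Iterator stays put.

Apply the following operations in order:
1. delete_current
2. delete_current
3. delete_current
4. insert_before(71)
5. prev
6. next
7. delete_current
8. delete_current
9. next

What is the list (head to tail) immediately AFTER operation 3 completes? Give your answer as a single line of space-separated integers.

After 1 (delete_current): list=[3, 2, 7, 8, 5] cursor@3
After 2 (delete_current): list=[2, 7, 8, 5] cursor@2
After 3 (delete_current): list=[7, 8, 5] cursor@7

Answer: 7 8 5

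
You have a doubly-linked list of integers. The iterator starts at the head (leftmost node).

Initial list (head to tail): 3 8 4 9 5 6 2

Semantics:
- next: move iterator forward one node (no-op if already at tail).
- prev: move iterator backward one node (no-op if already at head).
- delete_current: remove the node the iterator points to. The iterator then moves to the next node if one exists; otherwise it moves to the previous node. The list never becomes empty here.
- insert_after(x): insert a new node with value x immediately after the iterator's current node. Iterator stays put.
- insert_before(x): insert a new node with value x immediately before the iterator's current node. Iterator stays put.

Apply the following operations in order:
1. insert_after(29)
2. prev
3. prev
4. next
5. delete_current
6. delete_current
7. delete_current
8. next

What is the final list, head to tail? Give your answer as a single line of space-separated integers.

After 1 (insert_after(29)): list=[3, 29, 8, 4, 9, 5, 6, 2] cursor@3
After 2 (prev): list=[3, 29, 8, 4, 9, 5, 6, 2] cursor@3
After 3 (prev): list=[3, 29, 8, 4, 9, 5, 6, 2] cursor@3
After 4 (next): list=[3, 29, 8, 4, 9, 5, 6, 2] cursor@29
After 5 (delete_current): list=[3, 8, 4, 9, 5, 6, 2] cursor@8
After 6 (delete_current): list=[3, 4, 9, 5, 6, 2] cursor@4
After 7 (delete_current): list=[3, 9, 5, 6, 2] cursor@9
After 8 (next): list=[3, 9, 5, 6, 2] cursor@5

Answer: 3 9 5 6 2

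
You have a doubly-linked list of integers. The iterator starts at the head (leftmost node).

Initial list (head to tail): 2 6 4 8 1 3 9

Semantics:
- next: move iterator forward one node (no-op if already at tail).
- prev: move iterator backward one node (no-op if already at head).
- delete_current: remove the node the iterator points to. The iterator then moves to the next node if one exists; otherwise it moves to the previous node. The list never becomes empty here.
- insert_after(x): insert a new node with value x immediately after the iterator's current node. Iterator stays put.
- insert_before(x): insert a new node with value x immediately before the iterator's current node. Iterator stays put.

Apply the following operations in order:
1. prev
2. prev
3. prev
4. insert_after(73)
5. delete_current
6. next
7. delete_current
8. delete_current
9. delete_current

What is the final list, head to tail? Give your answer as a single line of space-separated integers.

Answer: 73 1 3 9

Derivation:
After 1 (prev): list=[2, 6, 4, 8, 1, 3, 9] cursor@2
After 2 (prev): list=[2, 6, 4, 8, 1, 3, 9] cursor@2
After 3 (prev): list=[2, 6, 4, 8, 1, 3, 9] cursor@2
After 4 (insert_after(73)): list=[2, 73, 6, 4, 8, 1, 3, 9] cursor@2
After 5 (delete_current): list=[73, 6, 4, 8, 1, 3, 9] cursor@73
After 6 (next): list=[73, 6, 4, 8, 1, 3, 9] cursor@6
After 7 (delete_current): list=[73, 4, 8, 1, 3, 9] cursor@4
After 8 (delete_current): list=[73, 8, 1, 3, 9] cursor@8
After 9 (delete_current): list=[73, 1, 3, 9] cursor@1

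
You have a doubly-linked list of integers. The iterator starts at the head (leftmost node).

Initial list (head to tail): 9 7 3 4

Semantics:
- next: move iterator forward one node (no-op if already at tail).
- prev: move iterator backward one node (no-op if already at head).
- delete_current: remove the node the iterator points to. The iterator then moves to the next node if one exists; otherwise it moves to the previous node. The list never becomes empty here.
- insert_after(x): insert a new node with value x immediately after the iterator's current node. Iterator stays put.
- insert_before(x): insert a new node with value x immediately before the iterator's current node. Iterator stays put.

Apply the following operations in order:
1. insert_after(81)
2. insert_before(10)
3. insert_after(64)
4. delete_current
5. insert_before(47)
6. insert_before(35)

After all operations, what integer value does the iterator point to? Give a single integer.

Answer: 64

Derivation:
After 1 (insert_after(81)): list=[9, 81, 7, 3, 4] cursor@9
After 2 (insert_before(10)): list=[10, 9, 81, 7, 3, 4] cursor@9
After 3 (insert_after(64)): list=[10, 9, 64, 81, 7, 3, 4] cursor@9
After 4 (delete_current): list=[10, 64, 81, 7, 3, 4] cursor@64
After 5 (insert_before(47)): list=[10, 47, 64, 81, 7, 3, 4] cursor@64
After 6 (insert_before(35)): list=[10, 47, 35, 64, 81, 7, 3, 4] cursor@64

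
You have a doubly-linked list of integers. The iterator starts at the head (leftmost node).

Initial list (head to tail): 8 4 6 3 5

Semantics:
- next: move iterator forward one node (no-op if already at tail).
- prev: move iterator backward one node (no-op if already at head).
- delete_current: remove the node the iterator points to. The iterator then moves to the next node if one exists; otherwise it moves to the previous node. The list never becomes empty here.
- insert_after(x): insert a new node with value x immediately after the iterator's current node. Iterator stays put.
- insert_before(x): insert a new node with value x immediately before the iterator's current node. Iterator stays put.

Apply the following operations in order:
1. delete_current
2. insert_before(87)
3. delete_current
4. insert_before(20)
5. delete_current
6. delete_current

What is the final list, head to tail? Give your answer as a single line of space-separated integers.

Answer: 87 20 5

Derivation:
After 1 (delete_current): list=[4, 6, 3, 5] cursor@4
After 2 (insert_before(87)): list=[87, 4, 6, 3, 5] cursor@4
After 3 (delete_current): list=[87, 6, 3, 5] cursor@6
After 4 (insert_before(20)): list=[87, 20, 6, 3, 5] cursor@6
After 5 (delete_current): list=[87, 20, 3, 5] cursor@3
After 6 (delete_current): list=[87, 20, 5] cursor@5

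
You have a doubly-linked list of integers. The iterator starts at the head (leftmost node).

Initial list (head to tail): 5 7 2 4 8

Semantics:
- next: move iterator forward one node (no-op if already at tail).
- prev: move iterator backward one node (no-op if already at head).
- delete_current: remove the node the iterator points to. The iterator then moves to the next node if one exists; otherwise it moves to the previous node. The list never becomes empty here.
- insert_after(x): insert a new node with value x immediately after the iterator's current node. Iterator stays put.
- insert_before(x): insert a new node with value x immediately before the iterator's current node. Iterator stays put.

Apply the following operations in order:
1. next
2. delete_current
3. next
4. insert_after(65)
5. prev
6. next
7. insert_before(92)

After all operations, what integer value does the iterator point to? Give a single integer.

After 1 (next): list=[5, 7, 2, 4, 8] cursor@7
After 2 (delete_current): list=[5, 2, 4, 8] cursor@2
After 3 (next): list=[5, 2, 4, 8] cursor@4
After 4 (insert_after(65)): list=[5, 2, 4, 65, 8] cursor@4
After 5 (prev): list=[5, 2, 4, 65, 8] cursor@2
After 6 (next): list=[5, 2, 4, 65, 8] cursor@4
After 7 (insert_before(92)): list=[5, 2, 92, 4, 65, 8] cursor@4

Answer: 4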